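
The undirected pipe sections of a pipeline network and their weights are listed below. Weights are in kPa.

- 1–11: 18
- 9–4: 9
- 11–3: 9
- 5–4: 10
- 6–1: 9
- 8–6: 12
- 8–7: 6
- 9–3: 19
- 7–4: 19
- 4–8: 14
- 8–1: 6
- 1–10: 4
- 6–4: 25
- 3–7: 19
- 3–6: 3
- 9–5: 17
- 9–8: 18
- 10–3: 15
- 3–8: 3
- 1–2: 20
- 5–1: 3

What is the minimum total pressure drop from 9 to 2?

40 kPa

Shortest distances from 9:
9: 0
4: 9  (via 9)
5: 17  (via 9)
8: 18  (via 9)
3: 19  (via 9)
1: 20  (via 5)
6: 22  (via 3)
7: 24  (via 8)
10: 24  (via 1)
11: 28  (via 3)
2: 40  (via 1)
Shortest route: 9 → 5 → 1 → 2 = 40 kPa.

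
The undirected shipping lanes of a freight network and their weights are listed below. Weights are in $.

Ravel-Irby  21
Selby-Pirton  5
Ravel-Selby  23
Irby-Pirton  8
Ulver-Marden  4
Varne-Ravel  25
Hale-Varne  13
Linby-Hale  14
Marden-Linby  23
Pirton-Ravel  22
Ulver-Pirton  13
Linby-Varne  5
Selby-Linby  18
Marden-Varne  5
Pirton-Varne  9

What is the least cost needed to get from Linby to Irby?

Enumerating some paths:
Linby → Selby → Pirton → Irby: 18+5+8 = 31
Linby → Varne → Pirton → Irby: 5+9+8 = 22
The minimum is $22 via Linby → Varne → Pirton → Irby.

$22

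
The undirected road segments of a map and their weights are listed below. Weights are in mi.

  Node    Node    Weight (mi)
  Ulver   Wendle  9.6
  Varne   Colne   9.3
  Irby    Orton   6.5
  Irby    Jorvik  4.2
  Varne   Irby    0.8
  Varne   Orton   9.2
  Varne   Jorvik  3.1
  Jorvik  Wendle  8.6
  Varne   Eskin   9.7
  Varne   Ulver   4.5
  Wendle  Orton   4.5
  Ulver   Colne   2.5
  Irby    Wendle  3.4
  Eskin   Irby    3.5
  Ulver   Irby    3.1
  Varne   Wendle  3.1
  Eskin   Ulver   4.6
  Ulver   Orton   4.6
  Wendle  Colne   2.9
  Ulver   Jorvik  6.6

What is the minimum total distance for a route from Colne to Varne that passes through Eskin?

Shortest Colne→Eskin: Colne → Ulver → Eskin = 7.1
Best Eskin to Varne: Eskin → Irby → Varne costing 4.3
Total via Eskin: 7.1 + 4.3 = 11.4 mi.

11.4 mi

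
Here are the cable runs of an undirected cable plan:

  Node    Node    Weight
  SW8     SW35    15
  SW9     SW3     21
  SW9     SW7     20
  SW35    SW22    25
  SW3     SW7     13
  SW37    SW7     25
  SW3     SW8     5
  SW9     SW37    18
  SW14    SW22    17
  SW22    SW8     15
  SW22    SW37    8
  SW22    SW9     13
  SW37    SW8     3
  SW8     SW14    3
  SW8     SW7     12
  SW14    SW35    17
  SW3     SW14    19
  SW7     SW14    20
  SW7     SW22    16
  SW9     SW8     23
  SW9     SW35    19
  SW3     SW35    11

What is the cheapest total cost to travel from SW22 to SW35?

25

Enumerating some paths:
SW22–SW37–SW8–SW35: 8+3+15 = 26
SW22–SW35: 25 = 25
Cheapest is SW22–SW35 at 25.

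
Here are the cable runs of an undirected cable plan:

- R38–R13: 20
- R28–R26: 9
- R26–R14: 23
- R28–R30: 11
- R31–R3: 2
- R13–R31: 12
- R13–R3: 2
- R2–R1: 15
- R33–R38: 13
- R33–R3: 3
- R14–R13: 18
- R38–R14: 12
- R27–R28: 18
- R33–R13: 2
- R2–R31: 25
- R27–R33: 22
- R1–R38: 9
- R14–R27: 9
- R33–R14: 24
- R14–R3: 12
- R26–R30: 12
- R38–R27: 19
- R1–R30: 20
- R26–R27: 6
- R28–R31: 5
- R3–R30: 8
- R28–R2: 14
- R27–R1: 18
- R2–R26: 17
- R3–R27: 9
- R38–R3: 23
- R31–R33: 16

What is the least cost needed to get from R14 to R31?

Settle nodes by increasing distance from R14:
R14: 0
R27: 9  (via R14)
R38: 12  (via R14)
R3: 12  (via R14)
R13: 14  (via R3)
R31: 14  (via R3)
Shortest route: R14–R3–R31 = 14.

14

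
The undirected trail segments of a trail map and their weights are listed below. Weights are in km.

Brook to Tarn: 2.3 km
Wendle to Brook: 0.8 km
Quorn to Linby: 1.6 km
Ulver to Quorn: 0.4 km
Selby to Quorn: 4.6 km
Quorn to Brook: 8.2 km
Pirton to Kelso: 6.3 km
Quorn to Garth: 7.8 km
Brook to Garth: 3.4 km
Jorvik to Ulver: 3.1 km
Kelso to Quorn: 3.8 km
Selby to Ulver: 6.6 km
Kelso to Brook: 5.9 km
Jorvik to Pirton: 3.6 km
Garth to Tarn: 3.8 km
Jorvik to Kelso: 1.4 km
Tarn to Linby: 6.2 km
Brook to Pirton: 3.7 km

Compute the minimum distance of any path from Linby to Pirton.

Running Dijkstra from Linby:
Linby: 0
Quorn: 1.6  (via Linby)
Ulver: 2  (via Quorn)
Jorvik: 5.1  (via Ulver)
Kelso: 5.4  (via Quorn)
Tarn: 6.2  (via Linby)
Selby: 6.2  (via Quorn)
Brook: 8.5  (via Tarn)
Pirton: 8.7  (via Jorvik)
Shortest route: Linby → Quorn → Ulver → Jorvik → Pirton = 8.7 km.

8.7 km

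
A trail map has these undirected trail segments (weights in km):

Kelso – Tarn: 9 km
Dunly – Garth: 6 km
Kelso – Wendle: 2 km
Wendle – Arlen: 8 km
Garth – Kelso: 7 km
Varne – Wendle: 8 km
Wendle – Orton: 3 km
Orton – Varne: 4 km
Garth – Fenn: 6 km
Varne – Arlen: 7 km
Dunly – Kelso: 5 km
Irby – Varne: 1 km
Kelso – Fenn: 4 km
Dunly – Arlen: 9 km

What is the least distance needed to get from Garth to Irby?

17 km

Enumerating some paths:
Garth–Kelso–Wendle–Orton–Varne–Irby: 7+2+3+4+1 = 17
Garth–Kelso–Wendle–Varne–Irby: 7+2+8+1 = 18
Cheapest is Garth–Kelso–Wendle–Orton–Varne–Irby at 17 km.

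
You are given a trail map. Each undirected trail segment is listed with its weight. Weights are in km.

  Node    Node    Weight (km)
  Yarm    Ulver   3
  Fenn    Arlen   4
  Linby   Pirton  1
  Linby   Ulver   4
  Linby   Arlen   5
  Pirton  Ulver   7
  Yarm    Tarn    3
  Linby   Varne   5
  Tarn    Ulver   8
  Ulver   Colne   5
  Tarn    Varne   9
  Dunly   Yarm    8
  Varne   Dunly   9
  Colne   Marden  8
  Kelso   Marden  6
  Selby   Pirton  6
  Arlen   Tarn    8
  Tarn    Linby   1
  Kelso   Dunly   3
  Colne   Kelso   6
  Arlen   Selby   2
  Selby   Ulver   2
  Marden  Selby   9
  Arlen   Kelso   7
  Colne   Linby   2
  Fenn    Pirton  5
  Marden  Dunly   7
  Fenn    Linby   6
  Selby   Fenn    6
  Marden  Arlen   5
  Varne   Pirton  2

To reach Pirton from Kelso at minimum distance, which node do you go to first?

Compare a few routes:
Kelso → Colne → Linby → Pirton: 6+2+1 = 9
Kelso → Dunly → Varne → Pirton: 3+9+2 = 14
Kelso → Arlen → Linby → Pirton: 7+5+1 = 13
Cheapest is Kelso → Colne → Linby → Pirton at 9 km.
So from Kelso the first move is to Colne.

Colne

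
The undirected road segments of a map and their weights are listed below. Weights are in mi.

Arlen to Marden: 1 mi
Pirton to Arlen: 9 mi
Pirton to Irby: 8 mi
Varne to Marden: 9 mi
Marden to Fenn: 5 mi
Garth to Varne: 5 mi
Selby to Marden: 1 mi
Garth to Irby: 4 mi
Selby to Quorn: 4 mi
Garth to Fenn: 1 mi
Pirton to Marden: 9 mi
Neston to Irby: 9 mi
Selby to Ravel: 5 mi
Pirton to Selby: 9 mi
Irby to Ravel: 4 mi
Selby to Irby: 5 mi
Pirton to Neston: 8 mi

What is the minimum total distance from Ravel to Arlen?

7 mi

Enumerating some paths:
Ravel - Selby - Marden - Arlen: 5+1+1 = 7
Ravel - Irby - Selby - Marden - Arlen: 4+5+1+1 = 11
The minimum is 7 mi via Ravel - Selby - Marden - Arlen.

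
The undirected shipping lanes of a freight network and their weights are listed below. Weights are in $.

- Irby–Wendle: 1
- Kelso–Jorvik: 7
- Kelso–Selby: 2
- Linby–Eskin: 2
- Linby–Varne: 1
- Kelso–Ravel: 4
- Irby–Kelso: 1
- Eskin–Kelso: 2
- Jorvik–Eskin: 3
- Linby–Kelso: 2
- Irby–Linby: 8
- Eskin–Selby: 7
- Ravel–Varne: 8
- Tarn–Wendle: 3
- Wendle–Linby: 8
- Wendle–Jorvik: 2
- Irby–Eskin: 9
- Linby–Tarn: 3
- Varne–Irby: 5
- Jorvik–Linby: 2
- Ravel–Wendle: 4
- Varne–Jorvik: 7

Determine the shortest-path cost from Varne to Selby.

Enumerating some paths:
Varne → Linby → Eskin → Kelso → Selby: 1+2+2+2 = 7
Varne → Linby → Kelso → Selby: 1+2+2 = 5
The minimum is $5 via Varne → Linby → Kelso → Selby.

$5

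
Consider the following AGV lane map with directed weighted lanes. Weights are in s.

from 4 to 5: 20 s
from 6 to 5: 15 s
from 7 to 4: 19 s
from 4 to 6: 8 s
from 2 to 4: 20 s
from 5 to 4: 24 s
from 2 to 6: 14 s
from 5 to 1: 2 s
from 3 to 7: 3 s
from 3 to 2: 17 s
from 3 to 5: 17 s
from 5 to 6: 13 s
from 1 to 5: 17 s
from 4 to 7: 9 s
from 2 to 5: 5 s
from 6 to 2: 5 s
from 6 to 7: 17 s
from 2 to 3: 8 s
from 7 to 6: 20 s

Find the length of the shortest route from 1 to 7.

46 s

Shortest distances from 1:
1: 0
5: 17  (via 1)
6: 30  (via 5)
2: 35  (via 6)
4: 41  (via 5)
3: 43  (via 2)
7: 46  (via 3)
Shortest route: 1 → 5 → 6 → 2 → 3 → 7 = 46 s.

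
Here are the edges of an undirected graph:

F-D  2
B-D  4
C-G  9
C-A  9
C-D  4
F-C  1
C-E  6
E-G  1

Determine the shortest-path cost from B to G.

14

Enumerating some paths:
B - D - F - C - E - G: 4+2+1+6+1 = 14
B - D - C - E - G: 4+4+6+1 = 15
B - D - C - G: 4+4+9 = 17
B - D - F - C - G: 4+2+1+9 = 16
Cheapest is B - D - F - C - E - G at 14.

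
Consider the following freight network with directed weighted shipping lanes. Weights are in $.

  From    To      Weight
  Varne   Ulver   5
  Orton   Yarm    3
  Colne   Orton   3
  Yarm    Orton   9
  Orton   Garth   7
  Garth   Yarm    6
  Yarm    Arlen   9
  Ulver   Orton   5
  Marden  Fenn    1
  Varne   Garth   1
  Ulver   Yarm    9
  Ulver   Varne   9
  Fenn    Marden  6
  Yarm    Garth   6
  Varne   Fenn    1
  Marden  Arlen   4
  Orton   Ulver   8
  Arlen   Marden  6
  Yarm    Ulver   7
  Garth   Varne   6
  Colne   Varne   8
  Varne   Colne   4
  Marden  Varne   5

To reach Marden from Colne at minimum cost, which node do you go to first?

Candidate routes:
Colne–Orton–Yarm–Arlen–Marden: 3+3+9+6 = 21
Colne–Orton–Garth–Varne–Fenn–Marden: 3+7+6+1+6 = 23
Colne–Varne–Fenn–Marden: 8+1+6 = 15
Cheapest is Colne–Varne–Fenn–Marden at $15.
So from Colne the first move is to Varne.

Varne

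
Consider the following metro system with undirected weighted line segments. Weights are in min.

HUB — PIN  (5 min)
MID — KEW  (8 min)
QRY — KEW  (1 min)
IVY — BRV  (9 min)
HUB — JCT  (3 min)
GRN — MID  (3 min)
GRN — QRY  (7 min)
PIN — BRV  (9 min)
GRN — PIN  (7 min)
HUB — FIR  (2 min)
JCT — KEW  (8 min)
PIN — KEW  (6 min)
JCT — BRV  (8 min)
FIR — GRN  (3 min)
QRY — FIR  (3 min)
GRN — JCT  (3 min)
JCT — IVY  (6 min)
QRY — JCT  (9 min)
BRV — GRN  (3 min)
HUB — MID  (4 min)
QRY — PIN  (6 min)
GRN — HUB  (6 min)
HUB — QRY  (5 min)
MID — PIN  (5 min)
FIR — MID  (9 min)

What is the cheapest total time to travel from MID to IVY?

Candidate routes:
MID → GRN → FIR → HUB → JCT → IVY: 3+3+2+3+6 = 17
MID → HUB → JCT → IVY: 4+3+6 = 13
MID → GRN → BRV → IVY: 3+3+9 = 15
MID → GRN → JCT → IVY: 3+3+6 = 12
Cheapest is MID → GRN → JCT → IVY at 12 min.

12 min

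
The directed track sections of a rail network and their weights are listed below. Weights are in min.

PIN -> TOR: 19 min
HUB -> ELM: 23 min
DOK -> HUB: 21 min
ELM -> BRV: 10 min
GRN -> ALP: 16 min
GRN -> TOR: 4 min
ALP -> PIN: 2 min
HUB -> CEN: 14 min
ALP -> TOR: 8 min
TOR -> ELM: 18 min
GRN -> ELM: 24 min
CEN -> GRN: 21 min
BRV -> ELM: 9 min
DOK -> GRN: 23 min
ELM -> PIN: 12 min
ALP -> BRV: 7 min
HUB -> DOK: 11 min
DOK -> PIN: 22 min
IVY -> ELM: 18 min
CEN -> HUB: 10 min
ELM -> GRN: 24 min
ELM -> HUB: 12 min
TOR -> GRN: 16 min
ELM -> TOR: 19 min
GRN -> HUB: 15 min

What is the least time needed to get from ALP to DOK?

39 min

Enumerating some paths:
ALP → BRV → ELM → HUB → DOK: 7+9+12+11 = 39
ALP → TOR → ELM → HUB → DOK: 8+18+12+11 = 49
The minimum is 39 min via ALP → BRV → ELM → HUB → DOK.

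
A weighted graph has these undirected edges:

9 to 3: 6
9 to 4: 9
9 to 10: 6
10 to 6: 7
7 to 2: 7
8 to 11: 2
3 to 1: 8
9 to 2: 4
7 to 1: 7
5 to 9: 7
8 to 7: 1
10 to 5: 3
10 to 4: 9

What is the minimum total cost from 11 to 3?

18

Candidate routes:
11 - 8 - 7 - 2 - 9 - 3: 2+1+7+4+6 = 20
11 - 8 - 7 - 1 - 3: 2+1+7+8 = 18
Cheapest is 11 - 8 - 7 - 1 - 3 at 18.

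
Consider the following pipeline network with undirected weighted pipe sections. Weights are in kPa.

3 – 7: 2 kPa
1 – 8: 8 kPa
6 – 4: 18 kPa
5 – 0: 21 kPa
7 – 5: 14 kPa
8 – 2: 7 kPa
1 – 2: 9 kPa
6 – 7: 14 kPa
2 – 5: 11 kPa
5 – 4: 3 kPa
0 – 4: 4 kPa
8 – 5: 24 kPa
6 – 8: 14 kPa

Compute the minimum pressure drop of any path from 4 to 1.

23 kPa

Enumerating some paths:
4 → 5 → 2 → 8 → 1: 3+11+7+8 = 29
4 → 5 → 8 → 1: 3+24+8 = 35
4 → 5 → 2 → 1: 3+11+9 = 23
Cheapest is 4 → 5 → 2 → 1 at 23 kPa.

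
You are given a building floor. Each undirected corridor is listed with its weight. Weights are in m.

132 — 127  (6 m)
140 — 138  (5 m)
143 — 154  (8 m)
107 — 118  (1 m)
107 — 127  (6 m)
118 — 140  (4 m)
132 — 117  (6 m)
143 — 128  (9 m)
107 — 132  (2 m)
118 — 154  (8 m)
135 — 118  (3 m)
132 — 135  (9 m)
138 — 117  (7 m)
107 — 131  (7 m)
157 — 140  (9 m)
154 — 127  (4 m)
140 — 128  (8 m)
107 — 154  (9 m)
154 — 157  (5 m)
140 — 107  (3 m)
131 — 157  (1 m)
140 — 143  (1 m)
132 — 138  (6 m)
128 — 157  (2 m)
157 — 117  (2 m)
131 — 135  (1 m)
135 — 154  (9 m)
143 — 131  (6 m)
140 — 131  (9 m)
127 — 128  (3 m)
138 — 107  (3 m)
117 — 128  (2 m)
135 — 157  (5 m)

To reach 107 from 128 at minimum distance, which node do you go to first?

Compare a few routes:
128 → 157 → 131 → 135 → 118 → 107: 2+1+1+3+1 = 8
128 → 127 → 107: 3+6 = 9
128 → 117 → 132 → 107: 2+6+2 = 10
Cheapest is 128 → 157 → 131 → 135 → 118 → 107 at 8 m.
So from 128 the first move is to 157.

157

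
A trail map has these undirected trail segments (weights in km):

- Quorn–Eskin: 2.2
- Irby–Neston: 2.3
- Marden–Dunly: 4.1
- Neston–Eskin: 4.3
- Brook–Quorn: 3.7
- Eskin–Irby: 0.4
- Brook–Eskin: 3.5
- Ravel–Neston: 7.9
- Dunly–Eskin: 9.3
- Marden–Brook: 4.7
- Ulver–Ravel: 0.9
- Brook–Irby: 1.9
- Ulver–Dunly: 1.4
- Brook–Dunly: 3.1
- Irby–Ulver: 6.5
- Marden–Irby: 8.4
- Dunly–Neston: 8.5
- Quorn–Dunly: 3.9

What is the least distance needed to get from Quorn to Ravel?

6.2 km

Compare a few routes:
Quorn - Brook - Dunly - Ulver - Ravel: 3.7+3.1+1.4+0.9 = 9.1
Quorn - Dunly - Ulver - Ravel: 3.9+1.4+0.9 = 6.2
Cheapest is Quorn - Dunly - Ulver - Ravel at 6.2 km.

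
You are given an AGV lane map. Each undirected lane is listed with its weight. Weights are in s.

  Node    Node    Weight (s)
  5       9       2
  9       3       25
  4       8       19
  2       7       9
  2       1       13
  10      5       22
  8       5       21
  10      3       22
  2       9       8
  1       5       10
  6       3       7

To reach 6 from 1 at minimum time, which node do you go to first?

5

Enumerating some paths:
1 - 5 - 9 - 3 - 6: 10+2+25+7 = 44
1 - 2 - 9 - 3 - 6: 13+8+25+7 = 53
1 - 5 - 10 - 3 - 6: 10+22+22+7 = 61
The minimum is 44 s via 1 - 5 - 9 - 3 - 6.
So from 1 the first move is to 5.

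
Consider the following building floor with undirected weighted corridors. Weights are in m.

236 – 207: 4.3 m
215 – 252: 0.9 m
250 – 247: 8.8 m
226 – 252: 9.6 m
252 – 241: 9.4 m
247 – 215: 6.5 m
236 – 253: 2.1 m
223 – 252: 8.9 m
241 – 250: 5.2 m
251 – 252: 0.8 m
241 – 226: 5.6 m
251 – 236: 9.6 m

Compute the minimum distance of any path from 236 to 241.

19.8 m

Candidate routes:
236 - 251 - 252 - 215 - 247 - 250 - 241: 9.6+0.8+0.9+6.5+8.8+5.2 = 31.8
236 - 251 - 252 - 226 - 241: 9.6+0.8+9.6+5.6 = 25.6
236 - 251 - 252 - 241: 9.6+0.8+9.4 = 19.8
Cheapest is 236 - 251 - 252 - 241 at 19.8 m.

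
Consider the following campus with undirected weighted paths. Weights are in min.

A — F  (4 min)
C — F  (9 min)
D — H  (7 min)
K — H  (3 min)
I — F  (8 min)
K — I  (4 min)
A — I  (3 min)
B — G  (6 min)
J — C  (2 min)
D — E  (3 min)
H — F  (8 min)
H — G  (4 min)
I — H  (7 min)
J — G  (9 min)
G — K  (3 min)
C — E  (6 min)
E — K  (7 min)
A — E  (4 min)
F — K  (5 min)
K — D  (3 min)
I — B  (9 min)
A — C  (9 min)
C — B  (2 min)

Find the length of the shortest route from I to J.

13 min

Shortest distances from I:
I: 0
A: 3  (via I)
K: 4  (via I)
D: 7  (via K)
E: 7  (via A)
F: 7  (via A)
G: 7  (via K)
H: 7  (via I)
B: 9  (via I)
C: 11  (via B)
J: 13  (via C)
Shortest route: I → B → C → J = 13 min.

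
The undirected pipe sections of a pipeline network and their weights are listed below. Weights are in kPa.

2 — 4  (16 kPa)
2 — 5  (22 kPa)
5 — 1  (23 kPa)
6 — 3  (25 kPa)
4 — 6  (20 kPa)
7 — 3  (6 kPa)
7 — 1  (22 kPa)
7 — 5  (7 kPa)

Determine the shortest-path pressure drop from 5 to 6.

38 kPa

Enumerating some paths:
5 - 7 - 3 - 6: 7+6+25 = 38
5 - 2 - 4 - 6: 22+16+20 = 58
Cheapest is 5 - 7 - 3 - 6 at 38 kPa.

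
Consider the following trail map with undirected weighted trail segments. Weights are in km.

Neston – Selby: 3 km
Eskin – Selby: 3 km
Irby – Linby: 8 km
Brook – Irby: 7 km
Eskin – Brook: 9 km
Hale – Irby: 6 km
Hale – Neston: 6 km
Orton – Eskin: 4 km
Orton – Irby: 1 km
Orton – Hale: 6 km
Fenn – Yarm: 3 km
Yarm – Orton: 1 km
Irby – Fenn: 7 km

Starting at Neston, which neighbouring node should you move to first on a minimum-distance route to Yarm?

Candidate routes:
Neston → Hale → Orton → Yarm: 6+6+1 = 13
Neston → Hale → Irby → Orton → Yarm: 6+6+1+1 = 14
Neston → Selby → Eskin → Orton → Yarm: 3+3+4+1 = 11
Cheapest is Neston → Selby → Eskin → Orton → Yarm at 11 km.
So from Neston the first move is to Selby.

Selby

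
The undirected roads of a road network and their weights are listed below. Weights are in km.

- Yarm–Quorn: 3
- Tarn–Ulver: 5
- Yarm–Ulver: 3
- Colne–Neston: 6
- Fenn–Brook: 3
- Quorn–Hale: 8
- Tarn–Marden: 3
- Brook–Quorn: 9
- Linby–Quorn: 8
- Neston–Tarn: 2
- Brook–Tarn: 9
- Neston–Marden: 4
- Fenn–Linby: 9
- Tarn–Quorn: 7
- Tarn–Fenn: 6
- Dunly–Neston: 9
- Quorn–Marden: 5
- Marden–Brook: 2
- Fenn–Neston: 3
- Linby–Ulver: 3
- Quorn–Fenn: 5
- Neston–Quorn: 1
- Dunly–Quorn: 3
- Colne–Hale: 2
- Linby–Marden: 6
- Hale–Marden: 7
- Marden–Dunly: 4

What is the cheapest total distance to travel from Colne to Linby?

Enumerating some paths:
Colne - Neston - Quorn - Yarm - Ulver - Linby: 6+1+3+3+3 = 16
Colne - Neston - Quorn - Linby: 6+1+8 = 15
Colne - Neston - Tarn - Ulver - Linby: 6+2+5+3 = 16
Colne - Neston - Marden - Linby: 6+4+6 = 16
The minimum is 15 km via Colne - Neston - Quorn - Linby.

15 km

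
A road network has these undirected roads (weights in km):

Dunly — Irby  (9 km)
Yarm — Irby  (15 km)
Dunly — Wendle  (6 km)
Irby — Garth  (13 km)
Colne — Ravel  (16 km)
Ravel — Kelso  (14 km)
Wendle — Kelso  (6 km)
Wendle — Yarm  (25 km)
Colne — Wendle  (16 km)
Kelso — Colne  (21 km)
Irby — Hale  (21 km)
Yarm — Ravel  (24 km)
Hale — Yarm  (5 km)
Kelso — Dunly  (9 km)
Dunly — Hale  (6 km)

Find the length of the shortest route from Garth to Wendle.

28 km

Candidate routes:
Garth - Irby - Yarm - Hale - Dunly - Wendle: 13+15+5+6+6 = 45
Garth - Irby - Dunly - Kelso - Wendle: 13+9+9+6 = 37
Garth - Irby - Dunly - Wendle: 13+9+6 = 28
The minimum is 28 km via Garth - Irby - Dunly - Wendle.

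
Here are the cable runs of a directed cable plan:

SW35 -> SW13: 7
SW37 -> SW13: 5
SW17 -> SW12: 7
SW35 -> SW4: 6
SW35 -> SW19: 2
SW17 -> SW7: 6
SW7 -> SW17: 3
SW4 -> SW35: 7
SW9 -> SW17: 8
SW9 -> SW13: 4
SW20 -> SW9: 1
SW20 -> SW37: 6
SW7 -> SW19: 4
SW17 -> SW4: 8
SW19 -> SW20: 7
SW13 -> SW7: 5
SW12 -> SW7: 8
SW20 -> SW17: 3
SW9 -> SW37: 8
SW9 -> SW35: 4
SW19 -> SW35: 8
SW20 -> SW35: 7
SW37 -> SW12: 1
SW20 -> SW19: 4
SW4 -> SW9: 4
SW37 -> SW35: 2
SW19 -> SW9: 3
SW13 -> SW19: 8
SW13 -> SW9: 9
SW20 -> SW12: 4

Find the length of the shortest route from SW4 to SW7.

Shortest distances from SW4:
SW4: 0
SW9: 4  (via SW4)
SW35: 7  (via SW4)
SW13: 8  (via SW9)
SW19: 9  (via SW35)
SW37: 12  (via SW9)
SW17: 12  (via SW9)
SW7: 13  (via SW13)
Shortest route: SW4 → SW9 → SW13 → SW7 = 13.

13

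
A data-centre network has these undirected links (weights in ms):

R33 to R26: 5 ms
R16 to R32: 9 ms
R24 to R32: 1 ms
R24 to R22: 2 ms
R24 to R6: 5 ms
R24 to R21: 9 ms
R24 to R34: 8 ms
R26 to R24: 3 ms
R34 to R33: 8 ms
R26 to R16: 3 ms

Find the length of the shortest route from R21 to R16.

15 ms

Running Dijkstra from R21:
R21: 0
R24: 9  (via R21)
R32: 10  (via R24)
R22: 11  (via R24)
R26: 12  (via R24)
R6: 14  (via R24)
R16: 15  (via R26)
Shortest route: R21 → R24 → R26 → R16 = 15 ms.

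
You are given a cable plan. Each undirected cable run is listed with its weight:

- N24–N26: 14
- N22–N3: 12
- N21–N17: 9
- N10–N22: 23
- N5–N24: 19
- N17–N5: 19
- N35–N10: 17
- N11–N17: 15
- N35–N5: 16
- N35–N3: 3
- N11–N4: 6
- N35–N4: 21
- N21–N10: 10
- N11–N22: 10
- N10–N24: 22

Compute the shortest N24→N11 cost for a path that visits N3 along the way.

60

Best N24 to N3: N24 → N5 → N35 → N3 costing 38
Shortest N3→N11: N3 → N22 → N11 = 22
Total via N3: 38 + 22 = 60.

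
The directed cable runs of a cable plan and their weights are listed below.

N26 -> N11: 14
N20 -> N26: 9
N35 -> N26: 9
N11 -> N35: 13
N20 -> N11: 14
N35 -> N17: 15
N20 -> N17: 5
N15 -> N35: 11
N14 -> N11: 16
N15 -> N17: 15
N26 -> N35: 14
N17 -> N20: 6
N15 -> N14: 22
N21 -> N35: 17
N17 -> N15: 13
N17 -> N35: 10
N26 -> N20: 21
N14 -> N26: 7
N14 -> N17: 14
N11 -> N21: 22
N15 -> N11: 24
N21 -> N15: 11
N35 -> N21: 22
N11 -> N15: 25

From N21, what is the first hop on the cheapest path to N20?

Enumerating some paths:
N21 - N15 - N17 - N20: 11+15+6 = 32
N21 - N15 - N35 - N17 - N20: 11+11+15+6 = 43
N21 - N35 - N17 - N20: 17+15+6 = 38
Cheapest is N21 - N15 - N17 - N20 at 32.
So from N21 the first move is to N15.

N15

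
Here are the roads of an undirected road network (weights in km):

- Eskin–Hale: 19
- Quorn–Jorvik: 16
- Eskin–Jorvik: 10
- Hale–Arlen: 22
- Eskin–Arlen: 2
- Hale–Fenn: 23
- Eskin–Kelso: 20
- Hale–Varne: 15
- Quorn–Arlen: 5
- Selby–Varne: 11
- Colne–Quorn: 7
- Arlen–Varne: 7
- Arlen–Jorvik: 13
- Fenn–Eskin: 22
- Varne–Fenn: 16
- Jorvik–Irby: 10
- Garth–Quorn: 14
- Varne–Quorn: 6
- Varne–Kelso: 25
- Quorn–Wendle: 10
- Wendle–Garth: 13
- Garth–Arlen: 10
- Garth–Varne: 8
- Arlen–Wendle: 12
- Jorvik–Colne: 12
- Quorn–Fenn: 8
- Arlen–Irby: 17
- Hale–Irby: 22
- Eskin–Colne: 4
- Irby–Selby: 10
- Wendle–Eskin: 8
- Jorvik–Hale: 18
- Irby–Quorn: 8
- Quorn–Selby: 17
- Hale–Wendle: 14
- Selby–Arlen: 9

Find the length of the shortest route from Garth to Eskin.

12 km

Candidate routes:
Garth - Arlen - Eskin: 10+2 = 12
Garth - Varne - Arlen - Eskin: 8+7+2 = 17
Garth - Varne - Quorn - Arlen - Eskin: 8+6+5+2 = 21
Garth - Quorn - Arlen - Eskin: 14+5+2 = 21
The minimum is 12 km via Garth - Arlen - Eskin.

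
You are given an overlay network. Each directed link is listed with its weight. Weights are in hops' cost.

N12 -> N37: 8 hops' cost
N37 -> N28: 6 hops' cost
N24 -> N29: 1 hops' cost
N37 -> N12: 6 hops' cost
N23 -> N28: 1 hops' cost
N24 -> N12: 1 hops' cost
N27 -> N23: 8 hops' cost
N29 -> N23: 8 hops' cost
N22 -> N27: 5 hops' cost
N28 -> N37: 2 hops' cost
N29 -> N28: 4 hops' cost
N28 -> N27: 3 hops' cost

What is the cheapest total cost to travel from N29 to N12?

12 hops' cost

Shortest distances from N29:
N29: 0
N28: 4  (via N29)
N37: 6  (via N28)
N27: 7  (via N28)
N23: 8  (via N29)
N12: 12  (via N37)
Shortest route: N29–N28–N37–N12 = 12 hops' cost.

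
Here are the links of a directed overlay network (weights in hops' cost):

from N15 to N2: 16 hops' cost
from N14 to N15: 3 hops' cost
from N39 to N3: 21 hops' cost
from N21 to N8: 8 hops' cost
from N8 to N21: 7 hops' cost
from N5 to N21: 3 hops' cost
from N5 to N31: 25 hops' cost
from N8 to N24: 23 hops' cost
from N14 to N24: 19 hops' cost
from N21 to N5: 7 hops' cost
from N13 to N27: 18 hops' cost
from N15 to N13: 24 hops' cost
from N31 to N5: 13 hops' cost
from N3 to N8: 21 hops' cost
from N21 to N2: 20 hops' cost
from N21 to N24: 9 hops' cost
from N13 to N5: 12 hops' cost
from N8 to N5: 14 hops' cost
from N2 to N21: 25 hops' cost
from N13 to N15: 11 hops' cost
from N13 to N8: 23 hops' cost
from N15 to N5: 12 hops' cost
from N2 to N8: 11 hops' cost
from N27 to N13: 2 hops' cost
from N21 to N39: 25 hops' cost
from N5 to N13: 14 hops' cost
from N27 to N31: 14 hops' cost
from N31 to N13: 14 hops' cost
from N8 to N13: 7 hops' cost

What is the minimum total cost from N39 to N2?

69 hops' cost

Compare a few routes:
N39 → N3 → N8 → N13 → N15 → N2: 21+21+7+11+16 = 76
N39 → N3 → N8 → N21 → N2: 21+21+7+20 = 69
Cheapest is N39 → N3 → N8 → N21 → N2 at 69 hops' cost.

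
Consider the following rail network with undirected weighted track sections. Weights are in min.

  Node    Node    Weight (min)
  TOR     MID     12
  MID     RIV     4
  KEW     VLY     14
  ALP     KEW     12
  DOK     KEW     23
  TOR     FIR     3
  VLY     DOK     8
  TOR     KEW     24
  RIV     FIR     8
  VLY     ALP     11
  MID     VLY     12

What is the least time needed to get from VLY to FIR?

24 min

Enumerating some paths:
VLY - MID - RIV - FIR: 12+4+8 = 24
VLY - KEW - TOR - FIR: 14+24+3 = 41
VLY - MID - TOR - FIR: 12+12+3 = 27
The minimum is 24 min via VLY - MID - RIV - FIR.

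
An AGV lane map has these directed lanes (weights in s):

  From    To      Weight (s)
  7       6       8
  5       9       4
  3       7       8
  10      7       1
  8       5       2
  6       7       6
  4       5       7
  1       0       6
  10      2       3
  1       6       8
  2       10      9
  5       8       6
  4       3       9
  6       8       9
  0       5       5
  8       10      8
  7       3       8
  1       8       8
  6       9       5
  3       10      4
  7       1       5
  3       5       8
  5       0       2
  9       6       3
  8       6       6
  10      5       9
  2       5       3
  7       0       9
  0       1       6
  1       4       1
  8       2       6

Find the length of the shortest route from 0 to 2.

Running Dijkstra from 0:
0: 0
5: 5  (via 0)
1: 6  (via 0)
4: 7  (via 1)
9: 9  (via 5)
8: 11  (via 5)
6: 12  (via 9)
3: 16  (via 4)
2: 17  (via 8)
Shortest route: 0–5–8–2 = 17 s.

17 s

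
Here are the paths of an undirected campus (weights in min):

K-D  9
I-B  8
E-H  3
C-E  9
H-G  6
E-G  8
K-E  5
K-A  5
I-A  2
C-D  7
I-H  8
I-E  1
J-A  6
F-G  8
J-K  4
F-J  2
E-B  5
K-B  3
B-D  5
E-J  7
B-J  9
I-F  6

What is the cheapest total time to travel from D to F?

Compare a few routes:
D - B - K - J - F: 5+3+4+2 = 14
D - B - E - I - F: 5+5+1+6 = 17
D - B - J - F: 5+9+2 = 16
D - K - J - F: 9+4+2 = 15
Cheapest is D - B - K - J - F at 14 min.

14 min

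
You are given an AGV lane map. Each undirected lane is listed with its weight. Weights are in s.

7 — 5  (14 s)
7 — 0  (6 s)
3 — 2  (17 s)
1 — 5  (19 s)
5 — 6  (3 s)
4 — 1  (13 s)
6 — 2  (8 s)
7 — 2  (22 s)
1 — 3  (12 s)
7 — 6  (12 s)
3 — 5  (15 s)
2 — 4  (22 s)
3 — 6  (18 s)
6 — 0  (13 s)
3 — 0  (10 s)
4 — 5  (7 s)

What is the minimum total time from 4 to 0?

Running Dijkstra from 4:
4: 0
5: 7  (via 4)
6: 10  (via 5)
1: 13  (via 4)
2: 18  (via 6)
7: 21  (via 5)
3: 22  (via 5)
0: 23  (via 6)
Shortest route: 4 → 5 → 6 → 0 = 23 s.

23 s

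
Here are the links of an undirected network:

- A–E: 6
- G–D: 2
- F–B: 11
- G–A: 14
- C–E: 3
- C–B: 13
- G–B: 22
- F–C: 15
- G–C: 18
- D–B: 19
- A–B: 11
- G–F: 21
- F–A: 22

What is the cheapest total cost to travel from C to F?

Enumerating some paths:
C–F: 15 = 15
C–B–F: 13+11 = 24
Cheapest is C–F at 15.

15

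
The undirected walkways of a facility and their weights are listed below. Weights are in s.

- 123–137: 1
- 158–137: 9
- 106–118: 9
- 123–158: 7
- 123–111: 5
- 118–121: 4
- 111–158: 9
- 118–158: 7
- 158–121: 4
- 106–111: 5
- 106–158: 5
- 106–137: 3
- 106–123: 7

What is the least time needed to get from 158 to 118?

Compare a few routes:
158 - 121 - 118: 4+4 = 8
158 - 118: 7 = 7
Cheapest is 158 - 118 at 7 s.

7 s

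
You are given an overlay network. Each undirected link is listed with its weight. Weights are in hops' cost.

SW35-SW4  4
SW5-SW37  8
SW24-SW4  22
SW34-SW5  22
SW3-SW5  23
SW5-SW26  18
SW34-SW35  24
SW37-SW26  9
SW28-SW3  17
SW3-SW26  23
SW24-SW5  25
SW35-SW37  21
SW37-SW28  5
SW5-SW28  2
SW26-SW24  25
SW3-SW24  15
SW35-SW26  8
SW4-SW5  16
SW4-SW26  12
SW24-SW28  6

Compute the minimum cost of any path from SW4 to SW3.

Compare a few routes:
SW4 - SW5 - SW28 - SW24 - SW3: 16+2+6+15 = 39
SW4 - SW26 - SW3: 12+23 = 35
SW4 - SW5 - SW3: 16+23 = 39
SW4 - SW24 - SW3: 22+15 = 37
The minimum is 35 hops' cost via SW4 - SW26 - SW3.

35 hops' cost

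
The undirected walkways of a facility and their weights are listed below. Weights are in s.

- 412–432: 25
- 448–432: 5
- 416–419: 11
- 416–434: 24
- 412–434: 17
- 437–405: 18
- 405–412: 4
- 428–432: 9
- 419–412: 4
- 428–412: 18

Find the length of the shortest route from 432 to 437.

Enumerating some paths:
432–412–405–437: 25+4+18 = 47
432–428–412–405–437: 9+18+4+18 = 49
Cheapest is 432–412–405–437 at 47 s.

47 s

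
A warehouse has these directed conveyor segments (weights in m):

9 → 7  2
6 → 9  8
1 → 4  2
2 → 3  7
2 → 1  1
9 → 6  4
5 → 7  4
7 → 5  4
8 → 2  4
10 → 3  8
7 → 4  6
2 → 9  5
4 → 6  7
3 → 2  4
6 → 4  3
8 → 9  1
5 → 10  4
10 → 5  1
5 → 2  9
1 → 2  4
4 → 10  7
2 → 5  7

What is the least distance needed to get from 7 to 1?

Candidate routes:
7–5–10–3–2–1: 4+4+8+4+1 = 21
7–4–10–5–2–1: 6+7+1+9+1 = 24
7–5–2–1: 4+9+1 = 14
Cheapest is 7–5–2–1 at 14 m.

14 m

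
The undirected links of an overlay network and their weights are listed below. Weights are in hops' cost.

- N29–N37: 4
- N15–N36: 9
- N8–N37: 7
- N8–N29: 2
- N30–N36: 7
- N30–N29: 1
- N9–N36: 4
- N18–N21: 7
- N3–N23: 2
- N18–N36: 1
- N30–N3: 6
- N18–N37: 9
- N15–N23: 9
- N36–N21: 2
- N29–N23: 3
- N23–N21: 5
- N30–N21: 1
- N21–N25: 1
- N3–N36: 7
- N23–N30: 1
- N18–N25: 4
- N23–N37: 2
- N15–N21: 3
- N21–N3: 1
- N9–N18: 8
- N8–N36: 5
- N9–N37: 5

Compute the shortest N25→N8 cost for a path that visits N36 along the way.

Shortest N25→N36: N25 → N21 → N36 = 3
Best N36 to N8: N36 → N8 costing 5
Total via N36: 3 + 5 = 8 hops' cost.

8 hops' cost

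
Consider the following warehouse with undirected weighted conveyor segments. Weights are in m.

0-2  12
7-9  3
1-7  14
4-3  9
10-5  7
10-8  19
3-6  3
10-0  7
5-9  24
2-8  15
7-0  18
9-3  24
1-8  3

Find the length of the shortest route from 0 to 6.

48 m

Candidate routes:
0 - 10 - 5 - 9 - 3 - 6: 7+7+24+24+3 = 65
0 - 7 - 9 - 3 - 6: 18+3+24+3 = 48
The minimum is 48 m via 0 - 7 - 9 - 3 - 6.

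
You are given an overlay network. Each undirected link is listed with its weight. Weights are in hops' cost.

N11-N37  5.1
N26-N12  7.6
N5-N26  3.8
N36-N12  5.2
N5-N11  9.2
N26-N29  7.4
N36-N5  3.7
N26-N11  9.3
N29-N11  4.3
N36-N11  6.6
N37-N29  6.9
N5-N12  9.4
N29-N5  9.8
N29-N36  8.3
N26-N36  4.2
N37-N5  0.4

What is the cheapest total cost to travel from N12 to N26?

7.6 hops' cost

Shortest distances from N12:
N12: 0
N36: 5.2  (via N12)
N26: 7.6  (via N12)
Shortest route: N12 → N26 = 7.6 hops' cost.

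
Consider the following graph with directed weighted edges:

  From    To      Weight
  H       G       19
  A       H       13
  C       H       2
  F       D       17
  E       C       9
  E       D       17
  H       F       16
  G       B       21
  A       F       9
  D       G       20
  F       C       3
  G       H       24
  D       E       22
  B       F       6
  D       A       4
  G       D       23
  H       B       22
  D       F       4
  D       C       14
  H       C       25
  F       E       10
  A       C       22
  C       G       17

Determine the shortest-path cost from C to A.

Shortest distances from C:
C: 0
H: 2  (via C)
G: 17  (via C)
F: 18  (via H)
B: 24  (via H)
E: 28  (via F)
D: 35  (via F)
A: 39  (via D)
Shortest route: C–H–F–D–A = 39.

39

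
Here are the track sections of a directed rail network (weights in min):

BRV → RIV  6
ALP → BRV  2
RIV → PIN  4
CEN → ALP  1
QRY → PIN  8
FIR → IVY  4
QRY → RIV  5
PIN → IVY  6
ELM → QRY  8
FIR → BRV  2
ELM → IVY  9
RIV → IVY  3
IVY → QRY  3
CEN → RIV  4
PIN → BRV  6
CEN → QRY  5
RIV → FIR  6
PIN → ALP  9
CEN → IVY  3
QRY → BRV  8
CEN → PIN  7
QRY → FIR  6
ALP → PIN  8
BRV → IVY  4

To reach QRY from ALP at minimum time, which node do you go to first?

Enumerating some paths:
ALP–BRV–RIV–IVY–QRY: 2+6+3+3 = 14
ALP–BRV–IVY–QRY: 2+4+3 = 9
Cheapest is ALP–BRV–IVY–QRY at 9 min.
So from ALP the first move is to BRV.

BRV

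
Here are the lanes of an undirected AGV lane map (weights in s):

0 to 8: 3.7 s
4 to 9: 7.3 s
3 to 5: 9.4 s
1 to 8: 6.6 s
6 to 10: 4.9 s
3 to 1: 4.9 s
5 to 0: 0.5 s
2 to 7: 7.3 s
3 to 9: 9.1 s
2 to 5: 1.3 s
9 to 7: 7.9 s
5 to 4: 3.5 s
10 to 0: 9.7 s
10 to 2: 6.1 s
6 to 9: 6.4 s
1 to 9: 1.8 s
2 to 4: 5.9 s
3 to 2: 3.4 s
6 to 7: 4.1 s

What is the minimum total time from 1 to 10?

13.1 s

Settle nodes by increasing distance from 1:
1: 0
9: 1.8  (via 1)
3: 4.9  (via 1)
8: 6.6  (via 1)
6: 8.2  (via 9)
2: 8.3  (via 3)
4: 9.1  (via 9)
5: 9.6  (via 2)
7: 9.7  (via 9)
0: 10.1  (via 5)
10: 13.1  (via 6)
Shortest route: 1–9–6–10 = 13.1 s.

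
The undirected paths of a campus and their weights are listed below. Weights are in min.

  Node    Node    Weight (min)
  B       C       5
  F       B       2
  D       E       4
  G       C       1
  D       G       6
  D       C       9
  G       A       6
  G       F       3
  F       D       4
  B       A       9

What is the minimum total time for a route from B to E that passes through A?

Shortest B→A: B–A = 9
Best A to E: A–G–D–E costing 16
Total via A: 9 + 16 = 25 min.

25 min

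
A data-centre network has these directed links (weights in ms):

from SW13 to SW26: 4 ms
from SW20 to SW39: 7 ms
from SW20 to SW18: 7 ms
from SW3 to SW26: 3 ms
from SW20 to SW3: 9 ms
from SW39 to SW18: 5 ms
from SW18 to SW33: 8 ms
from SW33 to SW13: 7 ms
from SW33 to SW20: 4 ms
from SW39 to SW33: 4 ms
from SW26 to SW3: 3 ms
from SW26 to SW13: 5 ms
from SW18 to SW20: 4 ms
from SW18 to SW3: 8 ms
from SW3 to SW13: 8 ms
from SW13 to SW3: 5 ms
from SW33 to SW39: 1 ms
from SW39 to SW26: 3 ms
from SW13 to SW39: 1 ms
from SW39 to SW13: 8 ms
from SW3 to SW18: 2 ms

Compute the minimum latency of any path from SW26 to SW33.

Shortest distances from SW26:
SW26: 0
SW3: 3  (via SW26)
SW18: 5  (via SW3)
SW13: 5  (via SW26)
SW39: 6  (via SW13)
SW20: 9  (via SW18)
SW33: 10  (via SW39)
Shortest route: SW26–SW13–SW39–SW33 = 10 ms.

10 ms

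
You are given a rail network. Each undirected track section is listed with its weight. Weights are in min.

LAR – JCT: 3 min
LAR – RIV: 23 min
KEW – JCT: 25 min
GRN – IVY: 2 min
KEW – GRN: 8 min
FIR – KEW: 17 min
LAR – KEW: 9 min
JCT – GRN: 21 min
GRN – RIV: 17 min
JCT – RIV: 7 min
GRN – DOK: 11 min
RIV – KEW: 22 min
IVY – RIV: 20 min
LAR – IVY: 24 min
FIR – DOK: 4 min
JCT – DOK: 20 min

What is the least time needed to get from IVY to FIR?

17 min

Candidate routes:
IVY → GRN → DOK → FIR: 2+11+4 = 17
IVY → GRN → KEW → FIR: 2+8+17 = 27
The minimum is 17 min via IVY → GRN → DOK → FIR.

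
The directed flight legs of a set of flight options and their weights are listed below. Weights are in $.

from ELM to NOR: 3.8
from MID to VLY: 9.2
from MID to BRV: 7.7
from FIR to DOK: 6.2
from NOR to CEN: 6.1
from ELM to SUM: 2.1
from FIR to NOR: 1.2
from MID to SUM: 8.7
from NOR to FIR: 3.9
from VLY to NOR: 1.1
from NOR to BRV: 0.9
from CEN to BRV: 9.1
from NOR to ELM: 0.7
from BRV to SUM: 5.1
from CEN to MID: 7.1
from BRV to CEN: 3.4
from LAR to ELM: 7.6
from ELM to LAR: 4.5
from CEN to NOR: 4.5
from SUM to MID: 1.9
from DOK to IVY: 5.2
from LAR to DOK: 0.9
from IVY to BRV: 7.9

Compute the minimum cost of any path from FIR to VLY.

Enumerating some paths:
FIR–NOR–BRV–SUM–MID–VLY: 1.2+0.9+5.1+1.9+9.2 = 18.3
FIR–NOR–ELM–SUM–MID–VLY: 1.2+0.7+2.1+1.9+9.2 = 15.1
Cheapest is FIR–NOR–ELM–SUM–MID–VLY at $15.1.

$15.1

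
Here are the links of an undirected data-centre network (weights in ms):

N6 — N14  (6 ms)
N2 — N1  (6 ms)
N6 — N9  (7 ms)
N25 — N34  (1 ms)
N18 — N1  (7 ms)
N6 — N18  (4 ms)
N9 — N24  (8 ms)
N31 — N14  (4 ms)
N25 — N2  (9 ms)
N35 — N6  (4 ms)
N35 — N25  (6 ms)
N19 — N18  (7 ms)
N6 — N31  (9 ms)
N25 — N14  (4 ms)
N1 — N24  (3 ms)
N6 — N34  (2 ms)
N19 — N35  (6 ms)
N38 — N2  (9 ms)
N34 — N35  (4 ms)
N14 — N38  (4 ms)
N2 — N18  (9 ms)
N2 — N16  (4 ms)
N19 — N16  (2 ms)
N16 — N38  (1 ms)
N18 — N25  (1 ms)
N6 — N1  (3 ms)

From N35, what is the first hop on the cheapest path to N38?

N19

Compare a few routes:
N35 → N19 → N16 → N38: 6+2+1 = 9
N35 → N34 → N25 → N14 → N38: 4+1+4+4 = 13
N35 → N6 → N14 → N38: 4+6+4 = 14
N35 → N25 → N14 → N38: 6+4+4 = 14
Cheapest is N35 → N19 → N16 → N38 at 9 ms.
So from N35 the first move is to N19.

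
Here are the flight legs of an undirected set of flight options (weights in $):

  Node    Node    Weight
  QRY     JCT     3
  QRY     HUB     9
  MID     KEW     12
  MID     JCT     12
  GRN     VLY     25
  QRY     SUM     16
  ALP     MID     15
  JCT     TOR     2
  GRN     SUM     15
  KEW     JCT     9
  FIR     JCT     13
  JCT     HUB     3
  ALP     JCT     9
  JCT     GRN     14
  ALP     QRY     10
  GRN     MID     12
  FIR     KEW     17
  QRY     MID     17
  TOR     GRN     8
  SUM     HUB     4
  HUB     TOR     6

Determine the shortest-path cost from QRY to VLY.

Candidate routes:
QRY - JCT - GRN - VLY: 3+14+25 = 42
QRY - JCT - TOR - GRN - VLY: 3+2+8+25 = 38
The minimum is $38 via QRY - JCT - TOR - GRN - VLY.

$38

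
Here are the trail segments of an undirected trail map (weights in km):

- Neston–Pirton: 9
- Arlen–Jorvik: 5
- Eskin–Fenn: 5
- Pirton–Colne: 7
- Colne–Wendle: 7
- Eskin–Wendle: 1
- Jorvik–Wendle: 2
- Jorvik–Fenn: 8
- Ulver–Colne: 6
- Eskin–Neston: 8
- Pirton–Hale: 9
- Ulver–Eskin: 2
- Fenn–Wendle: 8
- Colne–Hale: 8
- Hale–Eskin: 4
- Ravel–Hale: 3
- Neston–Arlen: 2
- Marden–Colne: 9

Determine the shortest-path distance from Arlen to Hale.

Running Dijkstra from Arlen:
Arlen: 0
Neston: 2  (via Arlen)
Jorvik: 5  (via Arlen)
Wendle: 7  (via Jorvik)
Eskin: 8  (via Wendle)
Ulver: 10  (via Eskin)
Pirton: 11  (via Neston)
Hale: 12  (via Eskin)
Shortest route: Arlen–Jorvik–Wendle–Eskin–Hale = 12 km.

12 km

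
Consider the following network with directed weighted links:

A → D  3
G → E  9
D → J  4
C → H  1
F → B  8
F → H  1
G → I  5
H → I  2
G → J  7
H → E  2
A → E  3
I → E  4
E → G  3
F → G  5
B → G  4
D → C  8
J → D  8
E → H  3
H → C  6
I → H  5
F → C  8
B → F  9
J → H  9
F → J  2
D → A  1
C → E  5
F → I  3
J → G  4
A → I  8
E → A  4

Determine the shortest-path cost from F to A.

Settle nodes by increasing distance from F:
F: 0
H: 1  (via F)
J: 2  (via F)
E: 3  (via H)
I: 3  (via F)
G: 5  (via F)
A: 7  (via E)
Shortest route: F → H → E → A = 7.

7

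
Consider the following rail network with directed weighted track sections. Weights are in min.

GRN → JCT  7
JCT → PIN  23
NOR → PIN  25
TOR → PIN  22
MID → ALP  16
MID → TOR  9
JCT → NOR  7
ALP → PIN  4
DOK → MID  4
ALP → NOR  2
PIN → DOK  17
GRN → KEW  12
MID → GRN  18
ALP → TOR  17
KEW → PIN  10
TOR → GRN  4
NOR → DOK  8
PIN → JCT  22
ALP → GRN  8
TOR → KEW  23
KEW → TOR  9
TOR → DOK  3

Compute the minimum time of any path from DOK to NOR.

Shortest distances from DOK:
DOK: 0
MID: 4  (via DOK)
TOR: 13  (via MID)
GRN: 17  (via TOR)
ALP: 20  (via MID)
NOR: 22  (via ALP)
Shortest route: DOK–MID–ALP–NOR = 22 min.

22 min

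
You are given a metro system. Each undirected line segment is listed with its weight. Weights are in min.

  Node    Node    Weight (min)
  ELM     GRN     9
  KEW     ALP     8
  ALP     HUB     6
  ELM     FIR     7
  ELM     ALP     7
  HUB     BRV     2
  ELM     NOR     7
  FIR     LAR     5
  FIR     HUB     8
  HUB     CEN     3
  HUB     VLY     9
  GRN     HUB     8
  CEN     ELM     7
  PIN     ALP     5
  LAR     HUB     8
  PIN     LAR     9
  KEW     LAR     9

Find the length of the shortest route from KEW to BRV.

16 min

Compare a few routes:
KEW → ALP → HUB → BRV: 8+6+2 = 16
KEW → LAR → FIR → HUB → BRV: 9+5+8+2 = 24
KEW → LAR → HUB → BRV: 9+8+2 = 19
Cheapest is KEW → ALP → HUB → BRV at 16 min.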